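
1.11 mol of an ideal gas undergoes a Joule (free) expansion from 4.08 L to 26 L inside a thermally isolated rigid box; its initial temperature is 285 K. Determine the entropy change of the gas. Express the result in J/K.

ΔS_gas = 17.1 J/K

For an ideal gas in free expansion Q = 0 and W = 0, so T is unchanged.
Entropy is a state function; using a reversible isothermal path, ΔS_gas = nR ln(V₂/V₁) = 1.11 × 8.314 × ln(26/4.08) = 17.1 J/K.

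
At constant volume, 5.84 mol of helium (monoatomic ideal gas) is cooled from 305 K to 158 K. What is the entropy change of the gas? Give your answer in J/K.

At constant volume, ΔS = nC_V ln(T₂/T₁) with C_V = 3R/2 = 12.47 J mol⁻¹ K⁻¹.
ΔS = 5.84 × 12.47 × ln(158/305) = -47.9 J/K.

ΔS = -47.9 J/K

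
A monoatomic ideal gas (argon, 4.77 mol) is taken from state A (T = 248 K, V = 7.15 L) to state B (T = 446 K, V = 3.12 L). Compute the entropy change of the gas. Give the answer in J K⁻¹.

ΔS = 2.02 J/K

Entropy is a state function: ΔS = nC_V ln(T₂/T₁) + nR ln(V₂/V₁), with C_V = 3R/2 = 12.47 J mol⁻¹ K⁻¹ for a monoatomic ideal gas.
ΔS = 4.77 × [12.47 × ln(446/248) + 8.314 × ln(3.12/7.15)] = 2.02 J/K.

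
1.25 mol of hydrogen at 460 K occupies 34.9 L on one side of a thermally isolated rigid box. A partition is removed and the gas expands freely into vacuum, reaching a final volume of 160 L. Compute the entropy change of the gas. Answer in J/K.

ΔS_gas = 15.8 J/K

No heat is exchanged and no work is done, so the ideal-gas temperature stays constant.
Entropy is a state function; using a reversible isothermal path, ΔS_gas = nR ln(V₂/V₁) = 1.25 × 8.314 × ln(160/34.9) = 15.8 J/K.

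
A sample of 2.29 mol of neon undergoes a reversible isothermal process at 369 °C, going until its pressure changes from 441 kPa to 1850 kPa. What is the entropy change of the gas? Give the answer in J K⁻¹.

ΔS_gas = -27.3 J/K

For an isothermal ideal gas ΔS_gas = nR ln(P₁/P₂) = 2.29 × 8.314 × ln(441/1850) = -27.3 J/K.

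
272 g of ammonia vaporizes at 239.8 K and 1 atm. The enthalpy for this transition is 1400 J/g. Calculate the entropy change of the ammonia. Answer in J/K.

ΔS = 1590 J/K

Heat absorbed by the substance: Q = mL = 272 × 1400 = 380800 J.
At constant T, ΔS = Q_rev/T = 380800 / 239.8 = 1590 J/K.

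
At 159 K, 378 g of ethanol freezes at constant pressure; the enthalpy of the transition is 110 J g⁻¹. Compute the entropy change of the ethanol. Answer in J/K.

Heat released by the substance: Q = −mL = −378 × 110 = −41580 J.
At constant T, ΔS = Q_rev/T = −41580 / 159 = -262 J/K.

ΔS = -262 J/K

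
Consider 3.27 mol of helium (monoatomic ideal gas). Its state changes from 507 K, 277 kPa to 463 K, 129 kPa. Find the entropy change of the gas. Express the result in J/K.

ΔS = 14.6 J/K

ΔS = nC_p ln(T₂/T₁) − nR ln(P₂/P₁), with C_p = 5R/2 = 20.79 J mol⁻¹ K⁻¹ for a monoatomic ideal gas.
ΔS = 3.27 × [20.79 × ln(463/507) − 8.314 × ln(129/277)] = 14.6 J/K.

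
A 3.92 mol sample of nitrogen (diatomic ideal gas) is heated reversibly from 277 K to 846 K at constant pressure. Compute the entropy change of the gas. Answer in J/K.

At constant pressure, ΔS = nC_p ln(T₂/T₁) with C_p = 7R/2 = 29.1 J mol⁻¹ K⁻¹.
ΔS = 3.92 × 29.1 × ln(846/277) = 127 J/K.

ΔS = 127 J/K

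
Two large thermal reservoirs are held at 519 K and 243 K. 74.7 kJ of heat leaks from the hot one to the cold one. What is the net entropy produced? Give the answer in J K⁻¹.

ΔS_hot = −Q/T_H = −74700/519 = -143.9 J/K and ΔS_cold = +Q/T_C = 74700/243 = 307.4 J/K.
ΔS_total = -143.9 + 307.4 = 163 J/K, positive as the second law requires.

ΔS_total = 163 J/K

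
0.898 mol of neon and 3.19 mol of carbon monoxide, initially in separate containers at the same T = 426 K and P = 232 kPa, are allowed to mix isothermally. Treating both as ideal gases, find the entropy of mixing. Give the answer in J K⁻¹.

Mole fractions: x_A = 0.898/4.09 = 0.22, x_B = 0.78.
ΔS_mix = −R(n_A ln x_A + n_B ln x_B) = −8.314 × (0.898 ln 0.22 + 3.19 ln 0.78) = 17.9 J/K.

ΔS_mix = 17.9 J/K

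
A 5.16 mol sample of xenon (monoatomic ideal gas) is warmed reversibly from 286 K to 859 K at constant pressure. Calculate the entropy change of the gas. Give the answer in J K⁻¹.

ΔS = 118 J/K

At constant pressure, ΔS = nC_p ln(T₂/T₁) with C_p = 5R/2 = 20.79 J mol⁻¹ K⁻¹.
ΔS = 5.16 × 20.79 × ln(859/286) = 118 J/K.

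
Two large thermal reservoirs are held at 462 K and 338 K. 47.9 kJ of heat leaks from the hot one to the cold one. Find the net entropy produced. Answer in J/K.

ΔS_hot = −Q/T_H = −47900/462 = -103.7 J/K and ΔS_cold = +Q/T_C = 47900/338 = 141.7 J/K.
ΔS_total = -103.7 + 141.7 = 38 J/K, positive as the second law requires.

ΔS_total = 38 J/K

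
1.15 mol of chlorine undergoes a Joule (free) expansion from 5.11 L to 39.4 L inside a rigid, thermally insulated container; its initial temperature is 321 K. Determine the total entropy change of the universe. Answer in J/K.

No heat is exchanged and no work is done, so the ideal-gas temperature stays constant.
Entropy is a state function; using a reversible isothermal path, ΔS_gas = nR ln(V₂/V₁) = 1.15 × 8.314 × ln(39.4/5.11) = 19.5 J/K.
The insulated surroundings exchange no heat, so ΔS_surr = 0 and ΔS_universe = ΔS_gas.

ΔS_universe = 19.5 J/K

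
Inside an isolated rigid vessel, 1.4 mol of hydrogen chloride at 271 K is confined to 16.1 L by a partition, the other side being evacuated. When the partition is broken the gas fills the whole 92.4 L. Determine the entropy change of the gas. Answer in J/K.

ΔS_gas = 20.3 J/K

No heat is exchanged and no work is done, so the ideal-gas temperature stays constant.
Entropy is a state function; using a reversible isothermal path, ΔS_gas = nR ln(V₂/V₁) = 1.4 × 8.314 × ln(92.4/16.1) = 20.3 J/K.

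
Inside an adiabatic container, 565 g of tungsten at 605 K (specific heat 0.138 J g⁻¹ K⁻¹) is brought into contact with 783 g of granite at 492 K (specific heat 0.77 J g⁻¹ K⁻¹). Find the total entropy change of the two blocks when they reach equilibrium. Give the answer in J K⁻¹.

ΔS_total = 1.56 J/K

Energy balance: T_f = (m₁c₁T₁ + m₂c₂T₂)/(m₁c₁ + m₂c₂) = 504.94 K.
ΔS₁ = m₁c₁ ln(T_f/T₁) = 77.97 × ln(504.94/605) = -14.096 J/K.
ΔS₂ = m₂c₂ ln(T_f/T₂) = 602.91 × ln(504.94/492) = 15.652 J/K.
ΔS_total = -14.096 + 15.652 = 1.56 J/K.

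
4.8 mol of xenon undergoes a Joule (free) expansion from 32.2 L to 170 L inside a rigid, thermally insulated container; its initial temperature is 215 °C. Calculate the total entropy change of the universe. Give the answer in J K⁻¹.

For an ideal gas in free expansion Q = 0 and W = 0, so T is unchanged.
Entropy is a state function; using a reversible isothermal path, ΔS_gas = nR ln(V₂/V₁) = 4.8 × 8.314 × ln(170/32.2) = 66.4 J/K.
The insulated surroundings exchange no heat, so ΔS_surr = 0 and ΔS_universe = ΔS_gas.

ΔS_universe = 66.4 J/K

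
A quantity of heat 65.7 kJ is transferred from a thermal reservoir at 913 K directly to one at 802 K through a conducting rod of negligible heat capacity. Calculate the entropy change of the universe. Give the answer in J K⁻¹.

ΔS_hot = −Q/T_H = −65700/913 = -71.96 J/K and ΔS_cold = +Q/T_C = 65700/802 = 81.92 J/K.
ΔS_total = -71.96 + 81.92 = 9.96 J/K, positive as the second law requires.

ΔS_total = 9.96 J/K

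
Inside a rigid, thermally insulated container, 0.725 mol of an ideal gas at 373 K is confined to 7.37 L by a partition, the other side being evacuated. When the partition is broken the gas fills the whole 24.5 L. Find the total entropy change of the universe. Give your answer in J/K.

ΔS_universe = 7.24 J/K

No heat is exchanged and no work is done, so the ideal-gas temperature stays constant.
Entropy is a state function; using a reversible isothermal path, ΔS_gas = nR ln(V₂/V₁) = 0.725 × 8.314 × ln(24.5/7.37) = 7.24 J/K.
The insulated surroundings exchange no heat, so ΔS_surr = 0 and ΔS_universe = ΔS_gas.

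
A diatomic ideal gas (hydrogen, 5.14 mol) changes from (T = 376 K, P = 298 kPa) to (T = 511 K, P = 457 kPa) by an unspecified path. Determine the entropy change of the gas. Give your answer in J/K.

ΔS = nC_p ln(T₂/T₁) − nR ln(P₂/P₁), with C_p = 7R/2 = 29.1 J mol⁻¹ K⁻¹ for a diatomic ideal gas.
ΔS = 5.14 × [29.1 × ln(511/376) − 8.314 × ln(457/298)] = 27.6 J/K.

ΔS = 27.6 J/K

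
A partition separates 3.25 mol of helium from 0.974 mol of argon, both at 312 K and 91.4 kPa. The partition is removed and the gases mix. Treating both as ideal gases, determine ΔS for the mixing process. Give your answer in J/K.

Mole fractions: x_A = 3.25/4.22 = 0.769, x_B = 0.231.
ΔS_mix = −R(n_A ln x_A + n_B ln x_B) = −8.314 × (3.25 ln 0.769 + 0.974 ln 0.231) = 19 J/K.

ΔS_mix = 19 J/K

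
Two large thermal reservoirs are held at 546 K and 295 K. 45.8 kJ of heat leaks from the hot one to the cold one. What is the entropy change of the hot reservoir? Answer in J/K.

ΔS_hot = -83.9 J/K

The hot reservoir loses heat Q, so ΔS_hot = −Q/T_H = −45800/546 = -83.9 J/K.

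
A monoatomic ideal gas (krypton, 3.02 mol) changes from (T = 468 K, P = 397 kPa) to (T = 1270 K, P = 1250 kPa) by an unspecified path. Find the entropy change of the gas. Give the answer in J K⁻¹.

ΔS = 33.9 J/K

ΔS = nC_p ln(T₂/T₁) − nR ln(P₂/P₁), with C_p = 5R/2 = 20.79 J mol⁻¹ K⁻¹ for a monoatomic ideal gas.
ΔS = 3.02 × [20.79 × ln(1270/468) − 8.314 × ln(1250/397)] = 33.9 J/K.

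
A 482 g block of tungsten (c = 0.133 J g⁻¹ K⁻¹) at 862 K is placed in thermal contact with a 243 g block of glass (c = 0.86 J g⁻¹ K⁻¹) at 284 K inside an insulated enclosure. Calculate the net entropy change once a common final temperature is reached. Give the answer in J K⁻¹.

Energy balance: T_f = (m₁c₁T₁ + m₂c₂T₂)/(m₁c₁ + m₂c₂) = 419.68 K.
ΔS₁ = m₁c₁ ln(T_f/T₁) = 64.106 × ln(419.68/862) = -46.14 J/K.
ΔS₂ = m₂c₂ ln(T_f/T₂) = 208.98 × ln(419.68/284) = 81.61 J/K.
ΔS_total = -46.14 + 81.61 = 35.5 J/K.

ΔS_total = 35.5 J/K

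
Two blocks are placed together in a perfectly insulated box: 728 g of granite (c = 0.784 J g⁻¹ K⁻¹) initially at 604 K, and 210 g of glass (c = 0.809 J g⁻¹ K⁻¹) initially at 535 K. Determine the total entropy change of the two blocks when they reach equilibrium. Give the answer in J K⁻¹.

Energy balance: T_f = (m₁c₁T₁ + m₂c₂T₂)/(m₁c₁ + m₂c₂) = 588.17 K.
ΔS₁ = m₁c₁ ln(T_f/T₁) = 570.752 × ln(588.17/604) = -15.156 J/K.
ΔS₂ = m₂c₂ ln(T_f/T₂) = 169.89 × ln(588.17/535) = 16.098 J/K.
ΔS_total = -15.156 + 16.098 = 0.942 J/K.

ΔS_total = 0.942 J/K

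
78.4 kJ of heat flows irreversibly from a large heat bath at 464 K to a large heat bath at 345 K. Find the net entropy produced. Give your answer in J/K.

ΔS_total = 58.3 J/K

ΔS_hot = −Q/T_H = −78400/464 = -168.97 J/K and ΔS_cold = +Q/T_C = 78400/345 = 227.25 J/K.
ΔS_total = -168.97 + 227.25 = 58.3 J/K, positive as the second law requires.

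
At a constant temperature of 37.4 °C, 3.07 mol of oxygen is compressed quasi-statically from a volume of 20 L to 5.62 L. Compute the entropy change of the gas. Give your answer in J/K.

For an isothermal ideal gas ΔS_gas = nR ln(V₂/V₁) = 3.07 × 8.314 × ln(5.62/20) = -32.4 J/K.

ΔS_gas = -32.4 J/K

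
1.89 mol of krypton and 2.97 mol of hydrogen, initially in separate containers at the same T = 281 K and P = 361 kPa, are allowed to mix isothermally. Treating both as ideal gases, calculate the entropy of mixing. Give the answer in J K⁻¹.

ΔS_mix = 27 J/K

Mole fractions: x_A = 1.89/4.86 = 0.389, x_B = 0.611.
ΔS_mix = −R(n_A ln x_A + n_B ln x_B) = −8.314 × (1.89 ln 0.389 + 2.97 ln 0.611) = 27 J/K.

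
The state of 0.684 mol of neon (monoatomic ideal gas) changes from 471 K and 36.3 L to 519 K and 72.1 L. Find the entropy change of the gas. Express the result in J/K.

ΔS = 4.73 J/K

Entropy is a state function: ΔS = nC_V ln(T₂/T₁) + nR ln(V₂/V₁), with C_V = 3R/2 = 12.47 J mol⁻¹ K⁻¹ for a monoatomic ideal gas.
ΔS = 0.684 × [12.47 × ln(519/471) + 8.314 × ln(72.1/36.3)] = 4.73 J/K.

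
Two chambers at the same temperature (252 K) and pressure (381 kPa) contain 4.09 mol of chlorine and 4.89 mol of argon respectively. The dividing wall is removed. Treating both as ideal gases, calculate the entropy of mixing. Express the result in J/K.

ΔS_mix = 51.5 J/K

Mole fractions: x_A = 4.09/8.98 = 0.455, x_B = 0.545.
ΔS_mix = −R(n_A ln x_A + n_B ln x_B) = −8.314 × (4.09 ln 0.455 + 4.89 ln 0.545) = 51.5 J/K.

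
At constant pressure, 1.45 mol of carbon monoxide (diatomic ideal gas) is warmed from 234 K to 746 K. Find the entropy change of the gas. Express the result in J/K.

At constant pressure, ΔS = nC_p ln(T₂/T₁) with C_p = 7R/2 = 29.1 J mol⁻¹ K⁻¹.
ΔS = 1.45 × 29.1 × ln(746/234) = 48.9 J/K.

ΔS = 48.9 J/K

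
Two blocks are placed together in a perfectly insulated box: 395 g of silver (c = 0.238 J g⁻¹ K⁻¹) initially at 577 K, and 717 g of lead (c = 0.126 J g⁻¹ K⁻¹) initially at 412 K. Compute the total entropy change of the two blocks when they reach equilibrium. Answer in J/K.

ΔS_total = 2.6 J/K

Energy balance: T_f = (m₁c₁T₁ + m₂c₂T₂)/(m₁c₁ + m₂c₂) = 496.14 K.
ΔS₁ = m₁c₁ ln(T_f/T₁) = 94.01 × ln(496.14/577) = -14.19 J/K.
ΔS₂ = m₂c₂ ln(T_f/T₂) = 90.342 × ln(496.14/412) = 16.79 J/K.
ΔS_total = -14.19 + 16.79 = 2.6 J/K.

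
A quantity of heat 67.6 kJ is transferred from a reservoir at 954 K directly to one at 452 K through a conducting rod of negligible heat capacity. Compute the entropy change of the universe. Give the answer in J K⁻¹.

ΔS_hot = −Q/T_H = −67600/954 = -70.86 J/K and ΔS_cold = +Q/T_C = 67600/452 = 149.6 J/K.
ΔS_total = -70.86 + 149.6 = 78.7 J/K, positive as the second law requires.

ΔS_total = 78.7 J/K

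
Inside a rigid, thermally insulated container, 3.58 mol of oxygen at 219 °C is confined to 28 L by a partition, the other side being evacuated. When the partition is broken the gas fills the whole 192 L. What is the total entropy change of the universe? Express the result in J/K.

No heat is exchanged and no work is done, so the ideal-gas temperature stays constant.
Entropy is a state function; using a reversible isothermal path, ΔS_gas = nR ln(V₂/V₁) = 3.58 × 8.314 × ln(192/28) = 57.3 J/K.
The insulated surroundings exchange no heat, so ΔS_surr = 0 and ΔS_universe = ΔS_gas.

ΔS_universe = 57.3 J/K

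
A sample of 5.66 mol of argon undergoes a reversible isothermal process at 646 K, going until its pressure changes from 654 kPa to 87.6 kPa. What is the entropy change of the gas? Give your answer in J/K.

ΔS_gas = 94.6 J/K

For an isothermal ideal gas ΔS_gas = nR ln(P₁/P₂) = 5.66 × 8.314 × ln(654/87.6) = 94.6 J/K.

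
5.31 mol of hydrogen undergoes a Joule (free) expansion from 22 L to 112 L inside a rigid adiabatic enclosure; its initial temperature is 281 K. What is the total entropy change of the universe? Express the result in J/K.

ΔS_universe = 71.8 J/K

For an ideal gas in free expansion Q = 0 and W = 0, so T is unchanged.
Entropy is a state function; using a reversible isothermal path, ΔS_gas = nR ln(V₂/V₁) = 5.31 × 8.314 × ln(112/22) = 71.8 J/K.
The insulated surroundings exchange no heat, so ΔS_surr = 0 and ΔS_universe = ΔS_gas.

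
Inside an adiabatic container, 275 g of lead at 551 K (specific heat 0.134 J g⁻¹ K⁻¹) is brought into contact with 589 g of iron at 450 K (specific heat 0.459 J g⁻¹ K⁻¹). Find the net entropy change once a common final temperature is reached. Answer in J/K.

Energy balance: T_f = (m₁c₁T₁ + m₂c₂T₂)/(m₁c₁ + m₂c₂) = 462.12 K.
ΔS₁ = m₁c₁ ln(T_f/T₁) = 36.85 × ln(462.12/551) = -6.4827 J/K.
ΔS₂ = m₂c₂ ln(T_f/T₂) = 270.351 × ln(462.12/450) = 7.1824 J/K.
ΔS_total = -6.4827 + 7.1824 = 0.7 J/K.

ΔS_total = 0.7 J/K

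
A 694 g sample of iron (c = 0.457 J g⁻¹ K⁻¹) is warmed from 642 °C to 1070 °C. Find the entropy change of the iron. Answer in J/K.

In kelvin: T₁ = 915.15 K, T₂ = 1343.15 K. ΔS = ∫dQ_rev/T = m c ln(T₂/T₁) = 694 × 0.457 × ln(1343.15/915.15) = 122 J/K.

ΔS = 122 J/K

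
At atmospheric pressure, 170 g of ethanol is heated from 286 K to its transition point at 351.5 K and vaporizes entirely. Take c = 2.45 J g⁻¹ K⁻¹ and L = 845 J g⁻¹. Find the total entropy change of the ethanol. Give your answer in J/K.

Warming step: ΔS₁ = m c ln(T_tr/T_i) = 170 × 2.45 × ln(351.5/286) = 85.89 J/K.
Phase change: ΔS₂ = +mL/T_tr = 170 × 845 / 351.5 = 408.7 J/K.
ΔS_total = (85.89) + (408.7) = 495 J/K.

ΔS = 495 J/K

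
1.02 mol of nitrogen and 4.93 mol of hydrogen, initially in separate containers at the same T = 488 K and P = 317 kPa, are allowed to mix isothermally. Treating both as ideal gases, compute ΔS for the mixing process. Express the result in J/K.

ΔS_mix = 22.7 J/K

Mole fractions: x_A = 1.02/5.95 = 0.171, x_B = 0.829.
ΔS_mix = −R(n_A ln x_A + n_B ln x_B) = −8.314 × (1.02 ln 0.171 + 4.93 ln 0.829) = 22.7 J/K.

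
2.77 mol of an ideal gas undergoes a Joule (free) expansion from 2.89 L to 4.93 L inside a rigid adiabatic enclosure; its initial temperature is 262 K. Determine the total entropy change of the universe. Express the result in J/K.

ΔS_universe = 12.3 J/K

No heat is exchanged and no work is done, so the ideal-gas temperature stays constant.
Entropy is a state function; using a reversible isothermal path, ΔS_gas = nR ln(V₂/V₁) = 2.77 × 8.314 × ln(4.93/2.89) = 12.3 J/K.
The insulated surroundings exchange no heat, so ΔS_surr = 0 and ΔS_universe = ΔS_gas.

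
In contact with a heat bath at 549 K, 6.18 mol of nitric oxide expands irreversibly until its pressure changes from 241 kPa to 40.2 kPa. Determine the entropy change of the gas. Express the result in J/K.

Entropy is a state function, so ΔS_gas depends only on the end states.
For an isothermal ideal gas ΔS_gas = nR ln(P₁/P₂) = 6.18 × 8.314 × ln(241/40.2) = 92 J/K.

ΔS_gas = 92 J/K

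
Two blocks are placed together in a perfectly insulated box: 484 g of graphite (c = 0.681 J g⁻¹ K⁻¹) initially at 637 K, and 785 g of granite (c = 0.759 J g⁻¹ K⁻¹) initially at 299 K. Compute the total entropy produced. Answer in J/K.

Energy balance: T_f = (m₁c₁T₁ + m₂c₂T₂)/(m₁c₁ + m₂c₂) = 419.38 K.
ΔS₁ = m₁c₁ ln(T_f/T₁) = 329.604 × ln(419.38/637) = -137.8 J/K.
ΔS₂ = m₂c₂ ln(T_f/T₂) = 595.815 × ln(419.38/299) = 201.6 J/K.
ΔS_total = -137.8 + 201.6 = 63.8 J/K.

ΔS_total = 63.8 J/K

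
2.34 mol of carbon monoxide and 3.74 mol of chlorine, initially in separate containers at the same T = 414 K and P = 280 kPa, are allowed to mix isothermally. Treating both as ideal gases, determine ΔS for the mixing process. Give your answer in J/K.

ΔS_mix = 33.7 J/K

Mole fractions: x_A = 2.34/6.08 = 0.385, x_B = 0.615.
ΔS_mix = −R(n_A ln x_A + n_B ln x_B) = −8.314 × (2.34 ln 0.385 + 3.74 ln 0.615) = 33.7 J/K.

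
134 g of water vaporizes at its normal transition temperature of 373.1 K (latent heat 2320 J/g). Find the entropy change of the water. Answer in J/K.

Heat absorbed by the substance: Q = mL = 134 × 2320 = 310880 J.
At constant T, ΔS = Q_rev/T = 310880 / 373.1 = 833 J/K.

ΔS = 833 J/K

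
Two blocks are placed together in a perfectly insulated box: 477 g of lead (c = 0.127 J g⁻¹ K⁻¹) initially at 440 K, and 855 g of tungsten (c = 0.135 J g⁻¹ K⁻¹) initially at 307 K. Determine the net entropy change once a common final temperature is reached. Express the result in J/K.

ΔS_total = 2.66 J/K

Energy balance: T_f = (m₁c₁T₁ + m₂c₂T₂)/(m₁c₁ + m₂c₂) = 352.78 K.
ΔS₁ = m₁c₁ ln(T_f/T₁) = 60.579 × ln(352.78/440) = -13.38 J/K.
ΔS₂ = m₂c₂ ln(T_f/T₂) = 115.425 × ln(352.78/307) = 16.04 J/K.
ΔS_total = -13.38 + 16.04 = 2.66 J/K.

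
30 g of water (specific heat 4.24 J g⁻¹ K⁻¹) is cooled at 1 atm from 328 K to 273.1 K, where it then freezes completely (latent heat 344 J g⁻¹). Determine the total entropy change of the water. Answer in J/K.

Cooling step: ΔS₁ = m c ln(T_tr/T_i) = 30 × 4.24 × ln(273.1/328) = -23.3 J/K.
Phase change: ΔS₂ = −mL/T_tr = −30 × 344 / 273.1 = -37.79 J/K.
ΔS_total = (-23.3) + (-37.79) = -61.1 J/K.

ΔS = -61.1 J/K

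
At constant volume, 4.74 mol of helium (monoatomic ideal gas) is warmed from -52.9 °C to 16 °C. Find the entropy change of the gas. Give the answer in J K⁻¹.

In kelvin: T₁ = 220.25 K, T₂ = 289.15 K. At constant volume, ΔS = nC_V ln(T₂/T₁) with C_V = 3R/2 = 12.47 J mol⁻¹ K⁻¹.
ΔS = 4.74 × 12.47 × ln(289.15/220.25) = 16.1 J/K.

ΔS = 16.1 J/K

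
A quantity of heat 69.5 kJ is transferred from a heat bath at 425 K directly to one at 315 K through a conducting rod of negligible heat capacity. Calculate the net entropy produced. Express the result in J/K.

ΔS_total = 57.1 J/K

ΔS_hot = −Q/T_H = −69500/425 = -163.5 J/K and ΔS_cold = +Q/T_C = 69500/315 = 220.6 J/K.
ΔS_total = -163.5 + 220.6 = 57.1 J/K, positive as the second law requires.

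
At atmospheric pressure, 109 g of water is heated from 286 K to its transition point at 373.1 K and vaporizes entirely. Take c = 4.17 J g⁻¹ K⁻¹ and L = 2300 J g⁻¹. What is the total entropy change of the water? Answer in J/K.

Warming step: ΔS₁ = m c ln(T_tr/T_i) = 109 × 4.17 × ln(373.1/286) = 120.8 J/K.
Phase change: ΔS₂ = +mL/T_tr = 109 × 2300 / 373.1 = 671.9 J/K.
ΔS_total = (120.8) + (671.9) = 793 J/K.

ΔS = 793 J/K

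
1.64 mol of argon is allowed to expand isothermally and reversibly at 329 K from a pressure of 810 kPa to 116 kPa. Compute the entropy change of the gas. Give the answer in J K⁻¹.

For an isothermal ideal gas ΔS_gas = nR ln(P₁/P₂) = 1.64 × 8.314 × ln(810/116) = 26.5 J/K.

ΔS_gas = 26.5 J/K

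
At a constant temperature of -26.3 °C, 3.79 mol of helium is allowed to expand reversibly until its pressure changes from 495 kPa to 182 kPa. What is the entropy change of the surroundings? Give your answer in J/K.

ΔS_surr = -31.5 J/K

For an isothermal ideal gas ΔS_gas = nR ln(P₁/P₂) = 3.79 × 8.314 × ln(495/182) = 31.5 J/K.
The process is reversible, so ΔS_surr = −ΔS_gas = -31.5 J/K and ΔS_universe = 0.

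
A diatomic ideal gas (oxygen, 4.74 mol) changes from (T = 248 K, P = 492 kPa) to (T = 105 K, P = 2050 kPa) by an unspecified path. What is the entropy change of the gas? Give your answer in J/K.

ΔS = -175 J/K

ΔS = nC_p ln(T₂/T₁) − nR ln(P₂/P₁), with C_p = 7R/2 = 29.1 J mol⁻¹ K⁻¹ for a diatomic ideal gas.
ΔS = 4.74 × [29.1 × ln(105/248) − 8.314 × ln(2050/492)] = -175 J/K.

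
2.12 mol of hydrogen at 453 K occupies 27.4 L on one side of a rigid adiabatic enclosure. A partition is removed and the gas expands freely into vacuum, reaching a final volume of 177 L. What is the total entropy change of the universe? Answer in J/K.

No heat is exchanged and no work is done, so the ideal-gas temperature stays constant.
Entropy is a state function; using a reversible isothermal path, ΔS_gas = nR ln(V₂/V₁) = 2.12 × 8.314 × ln(177/27.4) = 32.9 J/K.
The insulated surroundings exchange no heat, so ΔS_surr = 0 and ΔS_universe = ΔS_gas.

ΔS_universe = 32.9 J/K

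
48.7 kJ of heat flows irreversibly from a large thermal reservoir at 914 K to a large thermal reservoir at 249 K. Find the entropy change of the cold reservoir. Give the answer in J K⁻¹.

ΔS_cold = 196 J/K

The cold reservoir gains heat Q, so ΔS_cold = +Q/T_C = 48700/249 = 196 J/K.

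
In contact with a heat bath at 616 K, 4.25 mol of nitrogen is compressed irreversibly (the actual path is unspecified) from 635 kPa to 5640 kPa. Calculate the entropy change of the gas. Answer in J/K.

Entropy is a state function, so ΔS_gas depends only on the end states.
For an isothermal ideal gas ΔS_gas = nR ln(P₁/P₂) = 4.25 × 8.314 × ln(635/5640) = -77.2 J/K.

ΔS_gas = -77.2 J/K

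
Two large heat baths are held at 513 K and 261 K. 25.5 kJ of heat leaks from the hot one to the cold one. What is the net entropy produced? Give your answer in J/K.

ΔS_total = 48 J/K

ΔS_hot = −Q/T_H = −25500/513 = -49.71 J/K and ΔS_cold = +Q/T_C = 25500/261 = 97.7 J/K.
ΔS_total = -49.71 + 97.7 = 48 J/K, positive as the second law requires.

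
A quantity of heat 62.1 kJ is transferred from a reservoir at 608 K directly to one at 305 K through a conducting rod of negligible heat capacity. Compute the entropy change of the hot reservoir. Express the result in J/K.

The hot reservoir loses heat Q, so ΔS_hot = −Q/T_H = −62100/608 = -102 J/K.

ΔS_hot = -102 J/K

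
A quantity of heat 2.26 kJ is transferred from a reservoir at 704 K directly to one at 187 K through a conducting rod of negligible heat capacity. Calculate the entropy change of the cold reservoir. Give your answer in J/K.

ΔS_cold = 12.1 J/K

The cold reservoir gains heat Q, so ΔS_cold = +Q/T_C = 2260/187 = 12.1 J/K.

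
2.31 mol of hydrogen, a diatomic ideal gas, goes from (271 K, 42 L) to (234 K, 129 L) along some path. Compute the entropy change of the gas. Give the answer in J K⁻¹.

ΔS = 14.5 J/K

Entropy is a state function: ΔS = nC_V ln(T₂/T₁) + nR ln(V₂/V₁), with C_V = 5R/2 = 20.79 J mol⁻¹ K⁻¹ for a diatomic ideal gas.
ΔS = 2.31 × [20.79 × ln(234/271) + 8.314 × ln(129/42)] = 14.5 J/K.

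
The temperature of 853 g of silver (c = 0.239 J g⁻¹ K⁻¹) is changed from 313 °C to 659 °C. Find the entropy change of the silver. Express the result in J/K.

In kelvin: T₁ = 586.15 K, T₂ = 932.15 K. ΔS = ∫dQ_rev/T = m c ln(T₂/T₁) = 853 × 0.239 × ln(932.15/586.15) = 94.6 J/K.

ΔS = 94.6 J/K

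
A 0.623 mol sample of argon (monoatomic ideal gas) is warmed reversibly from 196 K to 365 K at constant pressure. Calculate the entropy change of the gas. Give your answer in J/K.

ΔS = 8.05 J/K

At constant pressure, ΔS = nC_p ln(T₂/T₁) with C_p = 5R/2 = 20.79 J mol⁻¹ K⁻¹.
ΔS = 0.623 × 20.79 × ln(365/196) = 8.05 J/K.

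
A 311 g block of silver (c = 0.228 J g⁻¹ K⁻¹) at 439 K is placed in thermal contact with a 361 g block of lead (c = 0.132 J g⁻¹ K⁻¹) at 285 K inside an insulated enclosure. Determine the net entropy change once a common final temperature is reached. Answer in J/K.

Energy balance: T_f = (m₁c₁T₁ + m₂c₂T₂)/(m₁c₁ + m₂c₂) = 377.1 K.
ΔS₁ = m₁c₁ ln(T_f/T₁) = 70.908 × ln(377.1/439) = -10.777 J/K.
ΔS₂ = m₂c₂ ln(T_f/T₂) = 47.652 × ln(377.1/285) = 13.344 J/K.
ΔS_total = -10.777 + 13.344 = 2.57 J/K.

ΔS_total = 2.57 J/K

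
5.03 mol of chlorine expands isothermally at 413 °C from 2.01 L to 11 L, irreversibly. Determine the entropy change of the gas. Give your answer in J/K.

Entropy is a state function, so ΔS_gas depends only on the end states.
For an isothermal ideal gas ΔS_gas = nR ln(V₂/V₁) = 5.03 × 8.314 × ln(11/2.01) = 71.1 J/K.

ΔS_gas = 71.1 J/K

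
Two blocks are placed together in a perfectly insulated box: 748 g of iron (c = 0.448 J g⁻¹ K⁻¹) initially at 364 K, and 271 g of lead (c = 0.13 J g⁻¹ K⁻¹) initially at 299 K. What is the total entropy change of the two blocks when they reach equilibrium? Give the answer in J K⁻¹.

Energy balance: T_f = (m₁c₁T₁ + m₂c₂T₂)/(m₁c₁ + m₂c₂) = 357.82 K.
ΔS₁ = m₁c₁ ln(T_f/T₁) = 335.104 × ln(357.82/364) = -5.7415 J/K.
ΔS₂ = m₂c₂ ln(T_f/T₂) = 35.23 × ln(357.82/299) = 6.3265 J/K.
ΔS_total = -5.7415 + 6.3265 = 0.585 J/K.

ΔS_total = 0.585 J/K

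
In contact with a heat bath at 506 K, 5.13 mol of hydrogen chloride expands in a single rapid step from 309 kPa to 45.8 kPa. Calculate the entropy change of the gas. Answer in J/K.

ΔS_gas = 81.4 J/K

Entropy is a state function, so ΔS_gas depends only on the end states.
For an isothermal ideal gas ΔS_gas = nR ln(P₁/P₂) = 5.13 × 8.314 × ln(309/45.8) = 81.4 J/K.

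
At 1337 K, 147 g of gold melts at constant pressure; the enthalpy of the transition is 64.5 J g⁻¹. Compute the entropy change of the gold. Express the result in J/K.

ΔS = 7.09 J/K

Heat absorbed by the substance: Q = mL = 147 × 64.5 = 9481.5 J.
At constant T, ΔS = Q_rev/T = 9481.5 / 1337 = 7.09 J/K.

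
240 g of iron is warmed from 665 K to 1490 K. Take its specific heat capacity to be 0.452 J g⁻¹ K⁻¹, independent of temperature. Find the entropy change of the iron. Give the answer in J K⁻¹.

ΔS = 87.5 J/K

ΔS = ∫dQ_rev/T = m c ln(T₂/T₁) = 240 × 0.452 × ln(1490/665) = 87.5 J/K.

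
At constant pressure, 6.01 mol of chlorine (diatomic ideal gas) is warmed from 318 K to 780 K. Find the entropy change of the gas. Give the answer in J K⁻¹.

At constant pressure, ΔS = nC_p ln(T₂/T₁) with C_p = 7R/2 = 29.1 J mol⁻¹ K⁻¹.
ΔS = 6.01 × 29.1 × ln(780/318) = 157 J/K.

ΔS = 157 J/K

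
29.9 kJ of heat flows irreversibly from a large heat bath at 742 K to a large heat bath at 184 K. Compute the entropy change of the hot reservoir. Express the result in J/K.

The hot reservoir loses heat Q, so ΔS_hot = −Q/T_H = −29900/742 = -40.3 J/K.

ΔS_hot = -40.3 J/K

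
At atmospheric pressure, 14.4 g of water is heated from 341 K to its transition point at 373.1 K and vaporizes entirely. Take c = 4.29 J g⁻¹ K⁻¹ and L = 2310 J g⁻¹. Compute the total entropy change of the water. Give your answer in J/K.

ΔS = 94.7 J/K

Warming step: ΔS₁ = m c ln(T_tr/T_i) = 14.4 × 4.29 × ln(373.1/341) = 5.558 J/K.
Phase change: ΔS₂ = +mL/T_tr = 14.4 × 2310 / 373.1 = 89.16 J/K.
ΔS_total = (5.558) + (89.16) = 94.7 J/K.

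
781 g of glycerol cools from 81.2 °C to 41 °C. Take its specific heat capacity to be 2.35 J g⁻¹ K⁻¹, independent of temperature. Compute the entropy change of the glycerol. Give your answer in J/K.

In kelvin: T₁ = 354.35 K, T₂ = 314.15 K. ΔS = ∫dQ_rev/T = m c ln(T₂/T₁) = 781 × 2.35 × ln(314.15/354.35) = -221 J/K.

ΔS = -221 J/K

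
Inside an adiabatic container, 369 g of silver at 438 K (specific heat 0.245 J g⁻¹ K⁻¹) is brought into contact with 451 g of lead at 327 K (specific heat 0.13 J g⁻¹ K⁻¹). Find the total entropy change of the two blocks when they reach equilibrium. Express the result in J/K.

ΔS_total = 1.48 J/K

Energy balance: T_f = (m₁c₁T₁ + m₂c₂T₂)/(m₁c₁ + m₂c₂) = 394.33 K.
ΔS₁ = m₁c₁ ln(T_f/T₁) = 90.405 × ln(394.33/438) = -9.4946 J/K.
ΔS₂ = m₂c₂ ln(T_f/T₂) = 58.63 × ln(394.33/327) = 10.978 J/K.
ΔS_total = -9.4946 + 10.978 = 1.48 J/K.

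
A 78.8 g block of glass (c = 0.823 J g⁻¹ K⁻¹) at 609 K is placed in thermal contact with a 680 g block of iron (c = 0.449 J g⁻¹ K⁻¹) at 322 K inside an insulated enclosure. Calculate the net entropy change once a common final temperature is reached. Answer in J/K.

Energy balance: T_f = (m₁c₁T₁ + m₂c₂T₂)/(m₁c₁ + m₂c₂) = 372.28 K.
ΔS₁ = m₁c₁ ln(T_f/T₁) = 64.8524 × ln(372.28/609) = -31.92 J/K.
ΔS₂ = m₂c₂ ln(T_f/T₂) = 305.32 × ln(372.28/322) = 44.3 J/K.
ΔS_total = -31.92 + 44.3 = 12.4 J/K.

ΔS_total = 12.4 J/K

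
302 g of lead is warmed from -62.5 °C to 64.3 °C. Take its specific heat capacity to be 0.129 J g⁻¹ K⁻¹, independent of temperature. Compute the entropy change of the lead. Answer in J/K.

In kelvin: T₁ = 210.65 K, T₂ = 337.45 K. ΔS = ∫dQ_rev/T = m c ln(T₂/T₁) = 302 × 0.129 × ln(337.45/210.65) = 18.4 J/K.

ΔS = 18.4 J/K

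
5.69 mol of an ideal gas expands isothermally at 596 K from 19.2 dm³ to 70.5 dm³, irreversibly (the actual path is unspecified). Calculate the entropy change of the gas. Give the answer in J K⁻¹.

Entropy is a state function, so ΔS_gas depends only on the end states.
For an isothermal ideal gas ΔS_gas = nR ln(V₂/V₁) = 5.69 × 8.314 × ln(70.5/19.2) = 61.5 J/K.

ΔS_gas = 61.5 J/K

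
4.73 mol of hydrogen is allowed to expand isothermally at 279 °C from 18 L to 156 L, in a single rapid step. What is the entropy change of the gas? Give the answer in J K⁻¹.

ΔS_gas = 84.9 J/K

Entropy is a state function, so ΔS_gas depends only on the end states.
For an isothermal ideal gas ΔS_gas = nR ln(V₂/V₁) = 4.73 × 8.314 × ln(156/18) = 84.9 J/K.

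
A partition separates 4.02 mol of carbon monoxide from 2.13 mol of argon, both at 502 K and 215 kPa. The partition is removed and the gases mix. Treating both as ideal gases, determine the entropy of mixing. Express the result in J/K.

Mole fractions: x_A = 4.02/6.15 = 0.654, x_B = 0.346.
ΔS_mix = −R(n_A ln x_A + n_B ln x_B) = −8.314 × (4.02 ln 0.654 + 2.13 ln 0.346) = 33 J/K.

ΔS_mix = 33 J/K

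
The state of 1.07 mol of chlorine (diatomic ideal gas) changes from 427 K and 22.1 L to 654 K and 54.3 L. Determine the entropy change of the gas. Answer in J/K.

ΔS = 17.5 J/K

Entropy is a state function: ΔS = nC_V ln(T₂/T₁) + nR ln(V₂/V₁), with C_V = 5R/2 = 20.79 J mol⁻¹ K⁻¹ for a diatomic ideal gas.
ΔS = 1.07 × [20.79 × ln(654/427) + 8.314 × ln(54.3/22.1)] = 17.5 J/K.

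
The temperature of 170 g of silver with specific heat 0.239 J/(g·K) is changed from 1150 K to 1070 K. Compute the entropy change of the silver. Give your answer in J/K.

ΔS = -2.93 J/K

ΔS = ∫dQ_rev/T = m c ln(T₂/T₁) = 170 × 0.239 × ln(1070/1150) = -2.93 J/K.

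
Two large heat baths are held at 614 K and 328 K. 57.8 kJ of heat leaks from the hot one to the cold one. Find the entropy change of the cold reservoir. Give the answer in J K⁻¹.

ΔS_cold = 176 J/K

The cold reservoir gains heat Q, so ΔS_cold = +Q/T_C = 57800/328 = 176 J/K.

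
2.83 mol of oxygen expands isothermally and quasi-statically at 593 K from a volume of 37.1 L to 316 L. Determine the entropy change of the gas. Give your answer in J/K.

For an isothermal ideal gas ΔS_gas = nR ln(V₂/V₁) = 2.83 × 8.314 × ln(316/37.1) = 50.4 J/K.

ΔS_gas = 50.4 J/K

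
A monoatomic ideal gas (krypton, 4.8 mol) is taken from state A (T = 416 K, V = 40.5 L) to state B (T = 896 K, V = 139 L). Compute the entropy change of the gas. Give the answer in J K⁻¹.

Entropy is a state function: ΔS = nC_V ln(T₂/T₁) + nR ln(V₂/V₁), with C_V = 3R/2 = 12.47 J mol⁻¹ K⁻¹ for a monoatomic ideal gas.
ΔS = 4.8 × [12.47 × ln(896/416) + 8.314 × ln(139/40.5)] = 95.1 J/K.

ΔS = 95.1 J/K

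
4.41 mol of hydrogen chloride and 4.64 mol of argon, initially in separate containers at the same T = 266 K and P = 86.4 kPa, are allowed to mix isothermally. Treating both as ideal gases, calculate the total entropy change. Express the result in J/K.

Mole fractions: x_A = 4.41/9.05 = 0.487, x_B = 0.513.
ΔS_mix = −R(n_A ln x_A + n_B ln x_B) = −8.314 × (4.41 ln 0.487 + 4.64 ln 0.513) = 52.1 J/K.

ΔS_mix = 52.1 J/K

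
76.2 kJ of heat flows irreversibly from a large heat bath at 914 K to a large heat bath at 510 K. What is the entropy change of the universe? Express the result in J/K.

ΔS_total = 66 J/K

ΔS_hot = −Q/T_H = −76200/914 = -83.37 J/K and ΔS_cold = +Q/T_C = 76200/510 = 149.4 J/K.
ΔS_total = -83.37 + 149.4 = 66 J/K, positive as the second law requires.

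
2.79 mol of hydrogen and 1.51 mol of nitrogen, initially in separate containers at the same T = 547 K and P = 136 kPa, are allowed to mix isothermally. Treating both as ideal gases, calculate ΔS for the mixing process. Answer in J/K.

Mole fractions: x_A = 2.79/4.3 = 0.649, x_B = 0.351.
ΔS_mix = −R(n_A ln x_A + n_B ln x_B) = −8.314 × (2.79 ln 0.649 + 1.51 ln 0.351) = 23.2 J/K.

ΔS_mix = 23.2 J/K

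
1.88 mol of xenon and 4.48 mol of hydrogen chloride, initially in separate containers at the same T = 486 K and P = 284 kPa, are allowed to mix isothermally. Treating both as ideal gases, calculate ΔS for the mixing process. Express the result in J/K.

ΔS_mix = 32.1 J/K

Mole fractions: x_A = 1.88/6.36 = 0.296, x_B = 0.704.
ΔS_mix = −R(n_A ln x_A + n_B ln x_B) = −8.314 × (1.88 ln 0.296 + 4.48 ln 0.704) = 32.1 J/K.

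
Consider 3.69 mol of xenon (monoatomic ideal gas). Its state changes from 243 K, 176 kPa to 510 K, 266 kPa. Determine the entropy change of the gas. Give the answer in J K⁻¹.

ΔS = nC_p ln(T₂/T₁) − nR ln(P₂/P₁), with C_p = 5R/2 = 20.79 J mol⁻¹ K⁻¹ for a monoatomic ideal gas.
ΔS = 3.69 × [20.79 × ln(510/243) − 8.314 × ln(266/176)] = 44.2 J/K.

ΔS = 44.2 J/K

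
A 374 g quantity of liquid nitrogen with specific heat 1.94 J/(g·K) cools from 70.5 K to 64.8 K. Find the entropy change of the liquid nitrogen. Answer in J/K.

ΔS = ∫dQ_rev/T = m c ln(T₂/T₁) = 374 × 1.94 × ln(64.8/70.5) = -61.2 J/K.

ΔS = -61.2 J/K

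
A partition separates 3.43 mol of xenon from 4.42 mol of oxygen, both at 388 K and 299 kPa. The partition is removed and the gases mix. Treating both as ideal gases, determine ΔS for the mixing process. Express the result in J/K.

ΔS_mix = 44.7 J/K

Mole fractions: x_A = 3.43/7.85 = 0.437, x_B = 0.563.
ΔS_mix = −R(n_A ln x_A + n_B ln x_B) = −8.314 × (3.43 ln 0.437 + 4.42 ln 0.563) = 44.7 J/K.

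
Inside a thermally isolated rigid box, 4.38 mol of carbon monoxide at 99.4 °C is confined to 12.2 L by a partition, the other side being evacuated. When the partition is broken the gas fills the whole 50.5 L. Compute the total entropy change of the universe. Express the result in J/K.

ΔS_universe = 51.7 J/K

No heat is exchanged and no work is done, so the ideal-gas temperature stays constant.
Entropy is a state function; using a reversible isothermal path, ΔS_gas = nR ln(V₂/V₁) = 4.38 × 8.314 × ln(50.5/12.2) = 51.7 J/K.
The insulated surroundings exchange no heat, so ΔS_surr = 0 and ΔS_universe = ΔS_gas.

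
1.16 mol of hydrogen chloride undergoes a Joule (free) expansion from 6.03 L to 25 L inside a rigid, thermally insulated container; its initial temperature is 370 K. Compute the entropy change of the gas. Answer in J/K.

No heat is exchanged and no work is done, so the ideal-gas temperature stays constant.
Entropy is a state function; using a reversible isothermal path, ΔS_gas = nR ln(V₂/V₁) = 1.16 × 8.314 × ln(25/6.03) = 13.7 J/K.

ΔS_gas = 13.7 J/K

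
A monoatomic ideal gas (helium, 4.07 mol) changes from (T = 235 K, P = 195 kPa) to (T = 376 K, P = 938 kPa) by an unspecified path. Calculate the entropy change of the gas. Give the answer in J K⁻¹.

ΔS = -13.4 J/K

ΔS = nC_p ln(T₂/T₁) − nR ln(P₂/P₁), with C_p = 5R/2 = 20.79 J mol⁻¹ K⁻¹ for a monoatomic ideal gas.
ΔS = 4.07 × [20.79 × ln(376/235) − 8.314 × ln(938/195)] = -13.4 J/K.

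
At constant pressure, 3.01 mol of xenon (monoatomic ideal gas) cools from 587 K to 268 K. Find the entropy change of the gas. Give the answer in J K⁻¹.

At constant pressure, ΔS = nC_p ln(T₂/T₁) with C_p = 5R/2 = 20.79 J mol⁻¹ K⁻¹.
ΔS = 3.01 × 20.79 × ln(268/587) = -49.1 J/K.

ΔS = -49.1 J/K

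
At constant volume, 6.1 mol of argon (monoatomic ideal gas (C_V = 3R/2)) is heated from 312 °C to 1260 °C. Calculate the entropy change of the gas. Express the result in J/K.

In kelvin: T₁ = 585.15 K, T₂ = 1533.15 K. At constant volume, ΔS = nC_V ln(T₂/T₁) with C_V = 3R/2 = 12.47 J mol⁻¹ K⁻¹.
ΔS = 6.1 × 12.47 × ln(1533.15/585.15) = 73.3 J/K.

ΔS = 73.3 J/K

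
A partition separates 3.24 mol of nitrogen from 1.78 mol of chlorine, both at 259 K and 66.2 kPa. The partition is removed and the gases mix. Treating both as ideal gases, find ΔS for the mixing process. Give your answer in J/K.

ΔS_mix = 27.1 J/K

Mole fractions: x_A = 3.24/5.02 = 0.645, x_B = 0.355.
ΔS_mix = −R(n_A ln x_A + n_B ln x_B) = −8.314 × (3.24 ln 0.645 + 1.78 ln 0.355) = 27.1 J/K.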